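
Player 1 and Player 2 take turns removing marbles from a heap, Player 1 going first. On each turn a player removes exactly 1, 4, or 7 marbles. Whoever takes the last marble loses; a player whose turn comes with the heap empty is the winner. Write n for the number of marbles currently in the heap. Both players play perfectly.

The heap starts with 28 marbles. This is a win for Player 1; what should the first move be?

Remove 1, leaving 27.

Work bottom-up. With no move the player to move wins. Otherwise the position is W if at least one move leads to an L position for the opponent, and L if every move leads to a W.
n=0: no move; the opponent has just taken the last marble and therefore loses → W
n=1: L (sole option 0(W) is W)
n=2: W (go to 1, an L position)
n=3: L (sole option 2(W) is W)
n=4: W (go to 3, an L position)
n=5: W (go to 1, an L position)
n=6: L (options 5(W), 2(W) are all W)
n=7: W (go to 6, an L position)
n=8: W (go to 1, an L position)
n=9: L (options 8(W), 5(W), 2(W) are all W)
n=10: W (go to 9, an L position)
n=11: L (options 10(W), 7(W), 4(W) are all W)
n=12: W (go to 11, an L position)
n=13: W (go to 9, an L position)
n=14: L (options 13(W), 10(W), 7(W) are all W)
n=15: W (go to 14, an L position)
n=16: W (go to 9, an L position)
n=17: L (options 16(W), 13(W), 10(W) are all W)
n=18: W (go to 17, an L position)
n=19: L (options 18(W), 15(W), 12(W) are all W)
n=20: W (go to 19, an L position)
n=21: W (go to 17, an L position)
n=22: L (options 21(W), 18(W), 15(W) are all W)
n=23: W (go to 22, an L position)
n=24: W (go to 17, an L position)
n=25: L (options 24(W), 21(W), 18(W) are all W)
n=26: W (go to 25, an L position)
n=27: L (options 26(W), 23(W), 20(W) are all W)
n=28: W (go to 27, an L position)
From 28, the L positions reachable in one move are: 27.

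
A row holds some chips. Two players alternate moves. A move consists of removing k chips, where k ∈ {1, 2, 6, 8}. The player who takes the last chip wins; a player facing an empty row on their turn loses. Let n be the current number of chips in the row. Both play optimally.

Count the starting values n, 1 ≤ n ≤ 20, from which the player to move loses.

5

Use the standard recursion: the mover loses at a terminal position; elsewhere, the mover wins exactly when some move hands the opponent an L position.
n=0: no move → L
n=1: W (go to 0, an L position)
n=2: W (go to 0, an L position)
n=3: L (options 2(W), 1(W) are all W)
n=4: W (go to 3, an L position)
n=5: W (go to 3, an L position)
n=6: W (go to 0, an L position)
n=7: L (options 6(W), 5(W), 1(W) are all W)
n=8: W (go to 7, an L position)
n=9: W (go to 7, an L position)
n=10: L (options 9(W), 8(W), 4(W), 2(W) are all W)
n=11: W (go to 10, an L position)
n=12: W (go to 10, an L position)
n=13: W (go to 7, an L position)
n=14: L (options 13(W), 12(W), 8(W), 6(W) are all W)
n=15: W (go to 14, an L position)
n=16: W (go to 14, an L position)
n=17: L (options 16(W), 15(W), 11(W), 9(W) are all W)
n=18: W (go to 17, an L position)
n=19: W (go to 17, an L position)
n=20: W (go to 14, an L position)
L entries with 1 ≤ n ≤ 20 (n=0 is outside the asked range and is not counted): n = 3, 7, 10, 14, 17; that makes 5.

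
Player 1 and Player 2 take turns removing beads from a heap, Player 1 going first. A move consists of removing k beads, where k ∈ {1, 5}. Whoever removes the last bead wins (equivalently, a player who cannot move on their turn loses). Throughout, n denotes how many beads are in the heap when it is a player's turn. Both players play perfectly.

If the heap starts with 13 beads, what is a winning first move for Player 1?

Build the W/L table. Terminal = L. A non-terminal position is W if it has a move to some L; otherwise it is L.
n=0: no move → L
n=1: →0(L), so W
n=2: →1(W) only, which is W, so L
n=3: →2(L), so W
n=4: →3(W) only, which is W, so L
n=5: →4(L), so W
n=6: →5(W), 1(W) — all W, so L
n=7: →6(L), so W
n=8: →7(W), 3(W) — all W, so L
n=9: →8(L), so W
n=10: →9(W), 5(W) — all W, so L
n=11: →10(L), so W
n=12: →11(W), 7(W) — all W, so L
n=13: →12(L), so W
From 13, the L positions reachable in one move are: 12, 8. Any move reaching one of these is winning.

Remove 1, leaving 12.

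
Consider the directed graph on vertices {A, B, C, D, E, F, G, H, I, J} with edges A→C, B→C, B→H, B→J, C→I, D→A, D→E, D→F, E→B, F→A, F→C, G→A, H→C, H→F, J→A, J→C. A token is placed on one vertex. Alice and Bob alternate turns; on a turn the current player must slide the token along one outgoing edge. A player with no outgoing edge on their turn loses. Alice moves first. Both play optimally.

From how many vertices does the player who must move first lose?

4

Work bottom-up. With no move the player to move loses. Otherwise the position is W if at least one move leads to an L position for the opponent, and L if every move leads to a W.
Every edge goes from a vertex to one that appears earlier in the order I, C, A, F, G, H, J, B, E, D, so processing vertices in that order labels each vertex after all of its successors.
I: no outgoing edge → L
C: →I(L), so W
A: →C(W) only, which is W, so L
F: →A(L), so W
G: →A(L), so W
H: →F(W), C(W) — all W, so L
J: →A(L), so W
B: →H(L), so W
E: →B(W) only, which is W, so L
D: →E(L), so W
The L vertices are A, E, H, I; that is 4 in all.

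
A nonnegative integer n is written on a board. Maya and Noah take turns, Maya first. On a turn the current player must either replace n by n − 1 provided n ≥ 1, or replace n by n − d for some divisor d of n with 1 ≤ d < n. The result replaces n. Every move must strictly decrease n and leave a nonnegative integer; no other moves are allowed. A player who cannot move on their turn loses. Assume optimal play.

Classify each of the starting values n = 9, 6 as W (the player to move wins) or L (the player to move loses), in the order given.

Label each position W (a win for the player to move) or L (a loss). A position with no legal move is L; any other position is W exactly when some move reaches an L, and L when every move reaches a W.
n=0: no move → L
n=1: →0(L), so W
n=2: →1(W) only, which is W, so L
n=3: →2(L), so W
n=4: →2(L), so W
n=5: →4(W) only, which is W, so L
n=6: →5(L), so W
n=7: →6(W) only, which is W, so L
n=8: →7(L), so W
n=9: →6(W), 8(W) — all W, so L

9: L, 6: W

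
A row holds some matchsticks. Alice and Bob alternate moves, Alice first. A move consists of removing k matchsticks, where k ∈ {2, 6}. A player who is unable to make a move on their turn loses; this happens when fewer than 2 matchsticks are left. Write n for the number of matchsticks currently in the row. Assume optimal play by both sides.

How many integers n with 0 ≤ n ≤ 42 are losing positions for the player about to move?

Use the standard recursion: the mover loses at a terminal position; elsewhere, the mover wins exactly when some move hands the opponent an L position.
n=0: no move → L
n=1: no move → L
n=2: can move to 0, which is L ⇒ W
n=3: can move to 1, which is L ⇒ W
n=4: the only move is to 2(W), a W ⇒ L
n=5: the only move is to 3(W), a W ⇒ L
n=6: can move to 4, which is L ⇒ W
n=7: can move to 5, which is L ⇒ W
n=8: moves to 6(W), 2(W); every one is W ⇒ L
n=9: moves to 7(W), 3(W); every one is W ⇒ L
n=10: can move to 8, which is L ⇒ W
n=11: can move to 9, which is L ⇒ W
n=12: moves to 10(W), 6(W); every one is W ⇒ L
n=13: moves to 11(W), 7(W); every one is W ⇒ L
n=14: can move to 12, which is L ⇒ W
n=15: can move to 13, which is L ⇒ W
n=16: moves to 14(W), 10(W); every one is W ⇒ L
n=17: moves to 15(W), 11(W); every one is W ⇒ L
n=18: can move to 16, which is L ⇒ W
n=19: can move to 17, which is L ⇒ W
n=20: moves to 18(W), 14(W); every one is W ⇒ L
n=21: moves to 19(W), 15(W); every one is W ⇒ L
n=22: can move to 20, which is L ⇒ W
n=23: can move to 21, which is L ⇒ W
n=24: moves to 22(W), 18(W); every one is W ⇒ L
n=25: moves to 23(W), 19(W); every one is W ⇒ L
n=26: can move to 24, which is L ⇒ W
n=27: can move to 25, which is L ⇒ W
n=28: moves to 26(W), 22(W); every one is W ⇒ L
n=29: moves to 27(W), 23(W); every one is W ⇒ L
n=30: can move to 28, which is L ⇒ W
n=31: can move to 29, which is L ⇒ W
n=32: moves to 30(W), 26(W); every one is W ⇒ L
n=33: moves to 31(W), 27(W); every one is W ⇒ L
n=34: can move to 32, which is L ⇒ W
n=35: can move to 33, which is L ⇒ W
n=36: moves to 34(W), 30(W); every one is W ⇒ L
n=37: moves to 35(W), 31(W); every one is W ⇒ L
n=38: can move to 36, which is L ⇒ W
n=39: can move to 37, which is L ⇒ W
n=40: moves to 38(W), 34(W); every one is W ⇒ L
n=41: moves to 39(W), 35(W); every one is W ⇒ L
n=42: can move to 40, which is L ⇒ W
L entries with 0 ≤ n ≤ 42: n = 0, 1, 4, 5, 8, 9, 12, 13, 16, 17, 20, 21, 24, 25, 28, 29, 32, 33, 36, 37, 40, 41; that makes 22.

22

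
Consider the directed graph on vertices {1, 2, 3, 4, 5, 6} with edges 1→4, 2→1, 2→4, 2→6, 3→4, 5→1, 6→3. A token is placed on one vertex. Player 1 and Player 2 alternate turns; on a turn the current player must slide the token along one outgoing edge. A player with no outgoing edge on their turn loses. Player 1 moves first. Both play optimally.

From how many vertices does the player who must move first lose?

3

Positions with no move are L. A position that does have a move is losing for the player to move precisely when every available move leads to a winning position for the opponent. Fill in the labels:
Every edge goes from a vertex to one that appears earlier in the order 4, 3, 1, 5, 6, 2, so processing vertices in that order labels each vertex after all of its successors.
4: no outgoing edge → L
3: W (go to 4, an L position)
1: W (go to 4, an L position)
5: L (sole option 1(W) is W)
6: L (sole option 3(W) is W)
2: W (go to 6, an L position)
The L vertices are 4, 5, 6; that is 3 in all.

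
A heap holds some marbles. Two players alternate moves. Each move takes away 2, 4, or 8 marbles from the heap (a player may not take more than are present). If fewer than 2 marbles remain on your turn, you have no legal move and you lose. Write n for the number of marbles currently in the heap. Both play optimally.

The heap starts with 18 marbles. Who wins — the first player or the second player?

The second player wins.

Compute win/loss labels from the base case upward. A position with no move is L. Any other position is W if it can reach an L in one move, else L.
n=0: no move → L
n=1: no move → L
n=2: W (go to 0, an L position)
n=3: W (go to 1, an L position)
n=4: W (go to 0, an L position)
n=5: W (go to 1, an L position)
n=6: L (options 4(W), 2(W) are all W)
n=7: L (options 5(W), 3(W) are all W)
n=8: W (go to 6, an L position)
n=9: W (go to 7, an L position)
n=10: W (go to 6, an L position)
n=11: W (go to 7, an L position)
n=12: L (options 10(W), 8(W), 4(W) are all W)
n=13: L (options 11(W), 9(W), 5(W) are all W)
n=14: W (go to 12, an L position)
n=15: W (go to 13, an L position)
n=16: W (go to 12, an L position)
n=17: W (go to 13, an L position)
n=18: L (options 16(W), 14(W), 10(W) are all W)
The starting position 18 is L: whatever the player to move does, the opponent receives a W position.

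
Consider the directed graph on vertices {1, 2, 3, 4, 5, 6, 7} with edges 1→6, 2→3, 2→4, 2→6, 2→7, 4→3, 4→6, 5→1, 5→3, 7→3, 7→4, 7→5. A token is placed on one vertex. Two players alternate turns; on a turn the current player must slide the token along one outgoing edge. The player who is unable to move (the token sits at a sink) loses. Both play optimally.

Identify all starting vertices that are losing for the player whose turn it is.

3, 6

Work bottom-up. With no move the player to move loses. Otherwise the position is W if at least one move leads to an L position for the opponent, and L if every move leads to a W.
Every edge goes from a vertex to one that appears earlier in the order 3, 6, 4, 1, 5, 7, 2, so processing vertices in that order labels each vertex after all of its successors.
3: no outgoing edge → L
6: no outgoing edge → L
4: W (go to 6, an L position)
1: W (go to 6, an L position)
5: W (go to 3, an L position)
7: W (go to 3, an L position)
2: W (go to 6, an L position)
Reading off the rows marked L gives the requested list; there are 2 such vertices.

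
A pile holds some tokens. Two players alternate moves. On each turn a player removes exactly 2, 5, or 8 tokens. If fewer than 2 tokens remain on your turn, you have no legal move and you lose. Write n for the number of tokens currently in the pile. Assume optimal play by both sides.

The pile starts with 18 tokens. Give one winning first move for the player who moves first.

Classify positions by backward induction: terminal positions (no move available) are L. From any other position, the mover wins iff some move reaches an L.
n=0: no move → L
n=1: no move → L
n=2: →0(L), so W
n=3: →1(L), so W
n=4: →2(W) only, which is W, so L
n=5: →0(L), so W
n=6: →4(L), so W
n=7: →5(W), 2(W) — all W, so L
n=8: →0(L), so W
n=9: →7(L), so W
n=10: →8(W), 5(W), 2(W) — all W, so L
n=11: →9(W), 6(W), 3(W) — all W, so L
n=12: →10(L), so W
n=13: →11(L), so W
n=14: →12(W), 9(W), 6(W) — all W, so L
n=15: →10(L), so W
n=16: →14(L), so W
n=17: →15(W), 12(W), 9(W) — all W, so L
n=18: →10(L), so W
From 18, the L positions reachable in one move are: 10.

Remove 8, leaving 10.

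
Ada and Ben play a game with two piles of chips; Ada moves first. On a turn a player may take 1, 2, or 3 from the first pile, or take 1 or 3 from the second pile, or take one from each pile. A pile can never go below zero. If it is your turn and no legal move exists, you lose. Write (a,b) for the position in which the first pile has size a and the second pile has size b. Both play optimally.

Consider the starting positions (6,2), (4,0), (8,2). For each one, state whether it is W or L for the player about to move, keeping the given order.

Compute win/loss labels from the base case upward. A position with no move is L. Any other position is W if it can reach an L in one move, else L.
No move ever increases a pile, so every position that can arise here has a ≤ 8 and b ≤ 2; it is enough to label the cells with 0 ≤ a ≤ 8 and 0 ≤ b ≤ 2.
Every move lowers a or b (never raises either), so fill the grid row by row in increasing a, and left to right within a row: each cell's successors are then already labelled.
      b=0  b=1  b=2
a=0:    L    W    L
a=1:    W    W    W
a=2:    W    L    W
a=3:    W    W    W
a=4:    L    W    L
a=5:    W    W    W
a=6:    W    L    W
a=7:    W    W    W
a=8:    L    W    L
Cells with no legal move (terminal, hence L): (0,0).
The remaining L cells, each justified by listing all of its moves:
(0,2): L (sole option (0,1)(W) is W)
(2,1): L (options (1,1)(W), (0,1)(W), (2,0)(W), (1,0)(W) are all W)
(4,0): L (options (3,0)(W), (2,0)(W), (1,0)(W) are all W)
(4,2): L (options (3,2)(W), (2,2)(W), (1,2)(W), (4,1)(W), (3,1)(W) are all W)
(6,1): L (options (5,1)(W), (4,1)(W), (3,1)(W), (6,0)(W), (5,0)(W) are all W)
(8,0): L (options (7,0)(W), (6,0)(W), (5,0)(W) are all W)
(8,2): L (options (7,2)(W), (6,2)(W), (5,2)(W), (8,1)(W), (7,1)(W) are all W)
Every other cell has at least one move into one of the L cells above, so it is W.
(6,2): the move to (4,2) reaches an L cell, so W
(4,0): one of the L cells justified above, so L
(8,2): one of the L cells justified above, so L

(6,2): W, (4,0): L, (8,2): L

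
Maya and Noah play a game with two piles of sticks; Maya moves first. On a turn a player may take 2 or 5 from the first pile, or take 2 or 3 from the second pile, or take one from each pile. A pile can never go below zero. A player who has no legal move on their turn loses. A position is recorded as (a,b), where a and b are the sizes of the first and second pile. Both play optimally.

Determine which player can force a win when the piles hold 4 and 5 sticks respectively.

Noah wins.

Positions with no move are L. A position that does have a move is losing for the player to move precisely when every available move leads to a winning position for the opponent. Fill in the labels:
No move ever increases a pile, so every position that can arise here has a ≤ 4 and b ≤ 5; it is enough to label the cells with 0 ≤ a ≤ 4 and 0 ≤ b ≤ 5.
Every move lowers a or b (never raises either), so fill the grid row by row in increasing a, and left to right within a row: each cell's successors are then already labelled.
      b=0  b=1  b=2  b=3  b=4  b=5
a=0:    L    L    W    W    W    L
a=1:    L    W    W    W    L    L
a=2:    W    W    L    L    W    W
a=3:    W    L    L    W    W    W
a=4:    L    L    W    W    W    L
Cells with no legal move (terminal, hence L): (0,0), (0,1), (1,0).
The remaining L cells, each justified by listing all of its moves:
(0,5): moves to (0,3)(W), (0,2)(W); every one is W ⇒ L
(1,4): moves to (1,2)(W), (1,1)(W), (0,3)(W); every one is W ⇒ L
(1,5): moves to (1,3)(W), (1,2)(W), (0,4)(W); every one is W ⇒ L
(2,2): moves to (0,2)(W), (2,0)(W), (1,1)(W); every one is W ⇒ L
(2,3): moves to (0,3)(W), (2,1)(W), (2,0)(W), (1,2)(W); every one is W ⇒ L
(3,1): moves to (1,1)(W), (2,0)(W); every one is W ⇒ L
(3,2): moves to (1,2)(W), (3,0)(W), (2,1)(W); every one is W ⇒ L
(4,0): the only move is to (2,0)(W), a W ⇒ L
(4,1): moves to (2,1)(W), (3,0)(W); every one is W ⇒ L
(4,5): moves to (2,5)(W), (4,3)(W), (4,2)(W), (3,4)(W); every one is W ⇒ L
Every other cell has at least one move into one of the L cells above, so it is W.
The starting position (4,5) is L: whatever Maya does, the opponent receives a W position.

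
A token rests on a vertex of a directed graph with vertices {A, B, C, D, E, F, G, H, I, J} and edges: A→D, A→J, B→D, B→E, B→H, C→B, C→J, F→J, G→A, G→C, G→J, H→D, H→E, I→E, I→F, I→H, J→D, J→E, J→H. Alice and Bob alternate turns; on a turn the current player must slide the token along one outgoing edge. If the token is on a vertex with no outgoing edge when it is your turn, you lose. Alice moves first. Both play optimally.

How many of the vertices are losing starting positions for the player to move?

Classify positions by backward induction: terminal positions (no move available) are L. From any other position, the mover wins iff some move reaches an L.
Every edge goes from a vertex to one that appears earlier in the order D, E, H, B, J, F, C, I, A, G, so processing vertices in that order labels each vertex after all of its successors.
D: no outgoing edge → L
E: no outgoing edge → L
H: →E(L), so W
B: →E(L), so W
J: →E(L), so W
F: →J(W) only, which is W, so L
C: →J(W), B(W) — all W, so L
I: →F(L), so W
A: →D(L), so W
G: →C(L), so W
The L vertices are C, D, E, F; that is 4 in all.

4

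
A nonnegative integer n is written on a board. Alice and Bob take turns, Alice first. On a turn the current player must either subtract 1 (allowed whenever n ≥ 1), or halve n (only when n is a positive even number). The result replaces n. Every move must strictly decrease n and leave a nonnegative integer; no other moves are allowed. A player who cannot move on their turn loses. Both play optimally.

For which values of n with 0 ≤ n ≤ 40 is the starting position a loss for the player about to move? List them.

0, 2, 5, 7, 9, 11, 13, 15, 17, 19, 21, 23, 25, 27, 29, 31, 33, 35, 37, 39

Compute win/loss labels from the base case upward. A position with no move is L. Any other position is W if it can reach an L in one move, else L.
n=0: no move → L
n=1: W (go to 0, an L position)
n=2: L (sole option 1(W) is W)
n=3: W (go to 2, an L position)
n=4: W (go to 2, an L position)
n=5: L (sole option 4(W) is W)
n=6: W (go to 5, an L position)
n=7: L (sole option 6(W) is W)
n=8: W (go to 7, an L position)
n=9: L (sole option 8(W) is W)
n=10: W (go to 5, an L position)
n=11: L (sole option 10(W) is W)
n=12: W (go to 11, an L position)
n=13: L (sole option 12(W) is W)
n=14: W (go to 7, an L position)
n=15: L (sole option 14(W) is W)
n=16: W (go to 15, an L position)
n=17: L (sole option 16(W) is W)
n=18: W (go to 9, an L position)
n=19: L (sole option 18(W) is W)
n=20: W (go to 19, an L position)
n=21: L (sole option 20(W) is W)
n=22: W (go to 11, an L position)
n=23: L (sole option 22(W) is W)
n=24: W (go to 23, an L position)
n=25: L (sole option 24(W) is W)
n=26: W (go to 13, an L position)
n=27: L (sole option 26(W) is W)
n=28: W (go to 27, an L position)
n=29: L (sole option 28(W) is W)
n=30: W (go to 15, an L position)
n=31: L (sole option 30(W) is W)
n=32: W (go to 31, an L position)
n=33: L (sole option 32(W) is W)
n=34: W (go to 17, an L position)
n=35: L (sole option 34(W) is W)
n=36: W (go to 35, an L position)
n=37: L (sole option 36(W) is W)
n=38: W (go to 19, an L position)
n=39: L (sole option 38(W) is W)
n=40: W (go to 39, an L position)
The losing starting values of n are exactly the entries labelled L in this table (20 of them).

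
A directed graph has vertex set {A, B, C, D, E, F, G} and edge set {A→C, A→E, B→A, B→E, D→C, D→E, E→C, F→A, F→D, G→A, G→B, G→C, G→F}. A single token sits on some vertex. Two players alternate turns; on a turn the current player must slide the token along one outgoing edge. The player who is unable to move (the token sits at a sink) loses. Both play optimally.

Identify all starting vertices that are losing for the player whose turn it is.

B, C, F

Compute win/loss labels from the base case upward. A position with no move is L. Any other position is W if it can reach an L in one move, else L.
Every edge goes from a vertex to one that appears earlier in the order C, E, A, D, F, B, G, so processing vertices in that order labels each vertex after all of its successors.
C: no outgoing edge → L
E: W (go to C, an L position)
A: W (go to C, an L position)
D: W (go to C, an L position)
F: L (options D(W), A(W) are all W)
B: L (options A(W), E(W) are all W)
G: W (go to B, an L position)
Reading off the rows marked L gives the requested list; there are 3 such vertices.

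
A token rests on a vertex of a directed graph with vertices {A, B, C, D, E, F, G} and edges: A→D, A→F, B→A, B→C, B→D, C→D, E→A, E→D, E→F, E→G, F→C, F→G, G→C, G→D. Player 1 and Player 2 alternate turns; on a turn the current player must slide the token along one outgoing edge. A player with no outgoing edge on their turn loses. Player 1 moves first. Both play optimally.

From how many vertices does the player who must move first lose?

2

Label each position W (a win for the player to move) or L (a loss). A position with no legal move is L; any other position is W exactly when some move reaches an L, and L when every move reaches a W.
Every edge goes from a vertex to one that appears earlier in the order D, C, G, F, A, B, E, so processing vertices in that order labels each vertex after all of its successors.
D: no outgoing edge → L
C: →D(L), so W
G: →D(L), so W
F: →G(W), C(W) — all W, so L
A: →F(L), so W
B: →D(L), so W
E: →F(L), so W
The L vertices are D, F; that is 2 in all.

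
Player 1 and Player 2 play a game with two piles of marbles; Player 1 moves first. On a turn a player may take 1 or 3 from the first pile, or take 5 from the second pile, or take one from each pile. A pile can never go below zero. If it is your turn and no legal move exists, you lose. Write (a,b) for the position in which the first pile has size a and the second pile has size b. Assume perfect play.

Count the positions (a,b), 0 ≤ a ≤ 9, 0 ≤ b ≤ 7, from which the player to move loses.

35

Positions with no move are L. A position that does have a move is losing for the player to move precisely when every available move leads to a winning position for the opponent. Fill in the labels:
Every move lowers a or b (never raises either), so fill the grid row by row in increasing a, and left to right within a row: each cell's successors are then already labelled.
      b=0  b=1  b=2  b=3  b=4  b=5  b=6  b=7
a=0:    L    L    L    L    L    W    W    W
a=1:    W    W    W    W    W    W    L    L
a=2:    L    L    L    L    L    W    W    W
a=3:    W    W    W    W    W    W    L    L
a=4:    L    L    L    L    L    W    W    W
a=5:    W    W    W    W    W    W    L    L
a=6:    L    L    L    L    L    W    W    W
a=7:    W    W    W    W    W    W    L    L
a=8:    L    L    L    L    L    W    W    W
a=9:    W    W    W    W    W    W    L    L
Cells with no legal move (terminal, hence L): (0,0), (0,1), (0,2), (0,3), (0,4).
The remaining L cells, each justified by listing all of its moves:
(1,6): L (options (0,6)(W), (1,1)(W), (0,5)(W) are all W)
(1,7): L (options (0,7)(W), (1,2)(W), (0,6)(W) are all W)
(2,0): L (sole option (1,0)(W) is W)
(2,1): L (options (1,1)(W), (1,0)(W) are all W)
(2,2): L (options (1,2)(W), (1,1)(W) are all W)
(2,3): L (options (1,3)(W), (1,2)(W) are all W)
(2,4): L (options (1,4)(W), (1,3)(W) are all W)
(3,6): L (options (2,6)(W), (0,6)(W), (3,1)(W), (2,5)(W) are all W)
(3,7): L (options (2,7)(W), (0,7)(W), (3,2)(W), (2,6)(W) are all W)
(4,0): L (options (3,0)(W), (1,0)(W) are all W)
(4,1): L (options (3,1)(W), (1,1)(W), (3,0)(W) are all W)
(4,2): L (options (3,2)(W), (1,2)(W), (3,1)(W) are all W)
(4,3): L (options (3,3)(W), (1,3)(W), (3,2)(W) are all W)
(4,4): L (options (3,4)(W), (1,4)(W), (3,3)(W) are all W)
(5,6): L (options (4,6)(W), (2,6)(W), (5,1)(W), (4,5)(W) are all W)
(5,7): L (options (4,7)(W), (2,7)(W), (5,2)(W), (4,6)(W) are all W)
(6,0): L (options (5,0)(W), (3,0)(W) are all W)
(6,1): L (options (5,1)(W), (3,1)(W), (5,0)(W) are all W)
(6,2): L (options (5,2)(W), (3,2)(W), (5,1)(W) are all W)
(6,3): L (options (5,3)(W), (3,3)(W), (5,2)(W) are all W)
(6,4): L (options (5,4)(W), (3,4)(W), (5,3)(W) are all W)
(7,6): L (options (6,6)(W), (4,6)(W), (7,1)(W), (6,5)(W) are all W)
(7,7): L (options (6,7)(W), (4,7)(W), (7,2)(W), (6,6)(W) are all W)
(8,0): L (options (7,0)(W), (5,0)(W) are all W)
(8,1): L (options (7,1)(W), (5,1)(W), (7,0)(W) are all W)
(8,2): L (options (7,2)(W), (5,2)(W), (7,1)(W) are all W)
(8,3): L (options (7,3)(W), (5,3)(W), (7,2)(W) are all W)
(8,4): L (options (7,4)(W), (5,4)(W), (7,3)(W) are all W)
(9,6): L (options (8,6)(W), (6,6)(W), (9,1)(W), (8,5)(W) are all W)
(9,7): L (options (8,7)(W), (6,7)(W), (9,2)(W), (8,6)(W) are all W)
Every other cell has at least one move into one of the L cells above, so it is W.
L cells per row: a=0: 5, a=1: 2, a=2: 5, a=3: 2, a=4: 5, a=5: 2, a=6: 5, a=7: 2, a=8: 5, a=9: 2; total 35.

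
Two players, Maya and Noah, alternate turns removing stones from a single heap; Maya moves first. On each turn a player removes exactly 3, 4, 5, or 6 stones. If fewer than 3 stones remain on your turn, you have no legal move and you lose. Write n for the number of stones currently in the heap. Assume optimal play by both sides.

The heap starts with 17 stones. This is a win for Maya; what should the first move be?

Build the W/L table. Terminal = L. A non-terminal position is W if it has a move to some L; otherwise it is L.
n=0: no move → L
n=1: no move → L
n=2: no move → L
n=3: reaches L-position 0 → W
n=4: reaches L-position 1 → W
n=5: reaches L-position 2 → W
n=6: reaches L-position 2 → W
n=7: reaches L-position 2 → W
n=8: reaches L-position 2 → W
n=9: only reaches 6(W), 5(W), 4(W), 3(W), all W → L
n=10: only reaches 7(W), 6(W), 5(W), 4(W), all W → L
n=11: only reaches 8(W), 7(W), 6(W), 5(W), all W → L
n=12: reaches L-position 9 → W
n=13: reaches L-position 10 → W
n=14: reaches L-position 11 → W
n=15: reaches L-position 11 → W
n=16: reaches L-position 11 → W
n=17: reaches L-position 11 → W
From 17, the L positions reachable in one move are: 11.

Remove 6, leaving 11.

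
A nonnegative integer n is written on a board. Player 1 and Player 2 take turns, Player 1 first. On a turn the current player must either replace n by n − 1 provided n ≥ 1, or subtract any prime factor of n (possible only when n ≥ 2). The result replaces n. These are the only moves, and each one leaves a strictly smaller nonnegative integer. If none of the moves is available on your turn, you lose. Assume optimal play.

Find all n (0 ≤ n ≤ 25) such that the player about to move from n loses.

0, 4, 8, 12, 16, 20, 24

Compute win/loss labels from the base case upward. A position with no move is L. Any other position is W if it can reach an L in one move, else L.
n=0: no move → L
n=1: reaches L-position 0 → W
n=2: reaches L-position 0 → W
n=3: reaches L-position 0 → W
n=4: only reaches 2(W), 3(W), all W → L
n=5: reaches L-position 0 → W
n=6: reaches L-position 4 → W
n=7: reaches L-position 0 → W
n=8: only reaches 6(W), 7(W), all W → L
n=9: reaches L-position 8 → W
n=10: reaches L-position 8 → W
n=11: reaches L-position 0 → W
n=12: only reaches 9(W), 10(W), 11(W), all W → L
n=13: reaches L-position 0 → W
n=14: reaches L-position 12 → W
n=15: reaches L-position 12 → W
n=16: only reaches 14(W), 15(W), all W → L
n=17: reaches L-position 0 → W
n=18: reaches L-position 16 → W
n=19: reaches L-position 0 → W
n=20: only reaches 15(W), 18(W), 19(W), all W → L
n=21: reaches L-position 20 → W
n=22: reaches L-position 20 → W
n=23: reaches L-position 0 → W
n=24: only reaches 21(W), 22(W), 23(W), all W → L
n=25: reaches L-position 20 → W
The losing starting values of n are exactly the entries labelled L in this table (7 of them).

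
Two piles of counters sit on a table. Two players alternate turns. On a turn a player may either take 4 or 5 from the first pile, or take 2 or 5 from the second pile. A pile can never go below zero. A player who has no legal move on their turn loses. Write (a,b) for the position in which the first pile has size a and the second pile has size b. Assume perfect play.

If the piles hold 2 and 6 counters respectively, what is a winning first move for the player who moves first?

Move to (2,4).

Use the standard recursion: the mover loses at a terminal position; elsewhere, the mover wins exactly when some move hands the opponent an L position.
No move ever increases a pile, so every position that can arise here has a ≤ 2 and b ≤ 6; it is enough to label the cells with 0 ≤ a ≤ 2 and 0 ≤ b ≤ 6.
Every move lowers a or b (never raises either), so fill the grid row by row in increasing a, and left to right within a row: each cell's successors are then already labelled.
      b=0  b=1  b=2  b=3  b=4  b=5  b=6
a=0:    L    L    W    W    L    W    W
a=1:    L    L    W    W    L    W    W
a=2:    L    L    W    W    L    W    W
Cells with no legal move (terminal, hence L): (0,0), (0,1), (1,0), (1,1), (2,0), (2,1).
The remaining L cells, each justified by listing all of its moves:
(0,4): only reaches (0,2)(W), which is W → L
(1,4): only reaches (1,2)(W), which is W → L
(2,4): only reaches (2,2)(W), which is W → L
Every other cell has at least one move into one of the L cells above, so it is W.
From (2,6), the L positions reachable in one move are: (2,4), (2,1). Any move reaching one of these is winning.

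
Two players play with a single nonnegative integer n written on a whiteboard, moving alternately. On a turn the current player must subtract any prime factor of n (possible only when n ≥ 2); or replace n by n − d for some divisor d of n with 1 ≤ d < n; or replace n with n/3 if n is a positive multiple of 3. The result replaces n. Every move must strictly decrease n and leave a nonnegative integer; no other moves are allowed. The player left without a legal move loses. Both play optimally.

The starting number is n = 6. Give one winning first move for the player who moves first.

Label each position W (a win for the player to move) or L (a loss). A position with no legal move is L; any other position is W exactly when some move reaches an L, and L when every move reaches a W.
n=0: no move → L
n=1: no move → L
n=2: →0(L), so W
n=3: →0(L), so W
n=4: →2(W), 3(W) — all W, so L
n=5: →0(L), so W
n=6: →4(L), so W
From 6, the L positions reachable in one move are: 4.

Move to 4.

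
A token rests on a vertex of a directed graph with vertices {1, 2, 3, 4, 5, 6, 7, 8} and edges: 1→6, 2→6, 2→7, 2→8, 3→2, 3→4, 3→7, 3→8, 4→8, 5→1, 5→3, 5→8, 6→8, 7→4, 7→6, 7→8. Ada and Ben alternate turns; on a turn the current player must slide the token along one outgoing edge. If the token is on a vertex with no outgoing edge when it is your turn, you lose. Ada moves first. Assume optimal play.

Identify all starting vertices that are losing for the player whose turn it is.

Use the standard recursion: the mover loses at a terminal position; elsewhere, the mover wins exactly when some move hands the opponent an L position.
Every edge goes from a vertex to one that appears earlier in the order 8, 6, 4, 7, 2, 1, 3, 5, so processing vertices in that order labels each vertex after all of its successors.
8: no outgoing edge → L
6: →8(L), so W
4: →8(L), so W
7: →8(L), so W
2: →8(L), so W
1: →6(W) only, which is W, so L
3: →8(L), so W
5: →1(L), so W
Reading off the rows marked L gives the requested list; there are 2 such vertices.

1, 8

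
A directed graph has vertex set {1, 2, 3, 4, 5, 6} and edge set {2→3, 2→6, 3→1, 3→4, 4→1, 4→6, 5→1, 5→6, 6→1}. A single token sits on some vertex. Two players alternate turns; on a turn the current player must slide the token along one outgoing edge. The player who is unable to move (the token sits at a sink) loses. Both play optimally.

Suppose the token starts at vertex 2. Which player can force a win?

Use the standard recursion: the mover loses at a terminal position; elsewhere, the mover wins exactly when some move hands the opponent an L position.
Every edge goes from a vertex to one that appears earlier in the order 1, 6, 5, 4, 3, 2, so processing vertices in that order labels each vertex after all of its successors.
1: no outgoing edge → L
6: →1(L), so W
5: →1(L), so W
4: →1(L), so W
3: →1(L), so W
2: →3(W), 6(W) — all W, so L
The starting position 2 is L: whatever the player to move does, the opponent receives a W position.

The second player wins.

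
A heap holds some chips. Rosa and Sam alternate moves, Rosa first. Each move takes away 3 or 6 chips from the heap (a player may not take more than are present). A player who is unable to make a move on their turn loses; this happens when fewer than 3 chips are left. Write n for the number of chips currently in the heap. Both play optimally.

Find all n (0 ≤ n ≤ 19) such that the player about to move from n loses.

0, 1, 2, 9, 10, 11, 18, 19

Use the standard recursion: the mover loses at a terminal position; elsewhere, the mover wins exactly when some move hands the opponent an L position.
n=0: no move → L
n=1: no move → L
n=2: no move → L
n=3: →0(L), so W
n=4: →1(L), so W
n=5: →2(L), so W
n=6: →0(L), so W
n=7: →1(L), so W
n=8: →2(L), so W
n=9: →6(W), 3(W) — all W, so L
n=10: →7(W), 4(W) — all W, so L
n=11: →8(W), 5(W) — all W, so L
n=12: →9(L), so W
n=13: →10(L), so W
n=14: →11(L), so W
n=15: →9(L), so W
n=16: →10(L), so W
n=17: →11(L), so W
n=18: →15(W), 12(W) — all W, so L
n=19: →16(W), 13(W) — all W, so L
The losing starting values of n are exactly the entries labelled L in this table (8 of them).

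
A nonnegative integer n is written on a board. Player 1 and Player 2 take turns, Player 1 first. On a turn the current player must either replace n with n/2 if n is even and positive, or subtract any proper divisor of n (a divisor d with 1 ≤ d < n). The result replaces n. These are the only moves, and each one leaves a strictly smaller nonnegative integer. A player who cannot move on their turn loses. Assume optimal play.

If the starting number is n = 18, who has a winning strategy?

Player 1 wins.

Classify positions by backward induction: terminal positions (no move available) are L. From any other position, the mover wins iff some move reaches an L.
n=0: no move → L
n=1: no move → L
n=2: reaches L-position 1 → W
n=3: only reaches 2(W), which is W → L
n=4: reaches L-position 3 → W
n=5: only reaches 4(W), which is W → L
n=6: reaches L-position 3 → W
n=7: only reaches 6(W), which is W → L
n=8: reaches L-position 7 → W
n=9: only reaches 6(W), 8(W), all W → L
n=10: reaches L-position 5 → W
n=11: only reaches 10(W), which is W → L
n=12: reaches L-position 9 → W
n=13: only reaches 12(W), which is W → L
n=14: reaches L-position 7 → W
n=15: only reaches 10(W), 12(W), 14(W), all W → L
n=16: reaches L-position 15 → W
n=17: only reaches 16(W), which is W → L
n=18: reaches L-position 9 → W
From 18 Player 1 can move to 9, reaching an L position.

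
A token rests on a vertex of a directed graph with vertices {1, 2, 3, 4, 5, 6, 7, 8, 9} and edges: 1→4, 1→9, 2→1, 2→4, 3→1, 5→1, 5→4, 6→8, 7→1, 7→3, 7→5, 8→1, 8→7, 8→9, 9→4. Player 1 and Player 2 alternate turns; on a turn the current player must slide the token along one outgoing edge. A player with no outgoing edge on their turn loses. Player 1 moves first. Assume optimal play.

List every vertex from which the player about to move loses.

3, 4, 8

Classify positions by backward induction: terminal positions (no move available) are L. From any other position, the mover wins iff some move reaches an L.
Every edge goes from a vertex to one that appears earlier in the order 4, 9, 1, 5, 3, 2, 7, 8, 6, so processing vertices in that order labels each vertex after all of its successors.
4: no outgoing edge → L
9: W (go to 4, an L position)
1: W (go to 4, an L position)
5: W (go to 4, an L position)
3: L (sole option 1(W) is W)
2: W (go to 4, an L position)
7: W (go to 3, an L position)
8: L (options 7(W), 1(W), 9(W) are all W)
6: W (go to 8, an L position)
The losing starting vertices are exactly the entries labelled L in this table (3 of them).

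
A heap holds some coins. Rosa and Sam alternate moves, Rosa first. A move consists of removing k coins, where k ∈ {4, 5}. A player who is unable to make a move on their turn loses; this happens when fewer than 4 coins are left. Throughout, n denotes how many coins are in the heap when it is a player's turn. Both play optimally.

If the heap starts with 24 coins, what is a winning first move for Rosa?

Label each position W (a win for the player to move) or L (a loss). A position with no legal move is L; any other position is W exactly when some move reaches an L, and L when every move reaches a W.
n=0: no move → L
n=1: no move → L
n=2: no move → L
n=3: no move → L
n=4: →0(L), so W
n=5: →1(L), so W
n=6: →2(L), so W
n=7: →3(L), so W
n=8: →3(L), so W
n=9: →5(W), 4(W) — all W, so L
n=10: →6(W), 5(W) — all W, so L
n=11: →7(W), 6(W) — all W, so L
n=12: →8(W), 7(W) — all W, so L
n=13: →9(L), so W
n=14: →10(L), so W
n=15: →11(L), so W
n=16: →12(L), so W
n=17: →12(L), so W
n=18: →14(W), 13(W) — all W, so L
n=19: →15(W), 14(W) — all W, so L
n=20: →16(W), 15(W) — all W, so L
n=21: →17(W), 16(W) — all W, so L
n=22: →18(L), so W
n=23: →19(L), so W
n=24: →20(L), so W
From 24, the L positions reachable in one move are: 20, 19. Any move reaching one of these is winning.

Remove 4, leaving 20.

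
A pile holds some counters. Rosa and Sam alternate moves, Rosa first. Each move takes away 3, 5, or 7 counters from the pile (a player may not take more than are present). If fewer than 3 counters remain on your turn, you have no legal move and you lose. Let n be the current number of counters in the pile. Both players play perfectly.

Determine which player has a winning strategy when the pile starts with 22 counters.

Classify positions by backward induction: terminal positions (no move available) are L. From any other position, the mover wins iff some move reaches an L.
n=0: no move → L
n=1: no move → L
n=2: no move → L
n=3: can move to 0, which is L ⇒ W
n=4: can move to 1, which is L ⇒ W
n=5: can move to 2, which is L ⇒ W
n=6: can move to 1, which is L ⇒ W
n=7: can move to 2, which is L ⇒ W
n=8: can move to 1, which is L ⇒ W
n=9: can move to 2, which is L ⇒ W
n=10: moves to 7(W), 5(W), 3(W); every one is W ⇒ L
n=11: moves to 8(W), 6(W), 4(W); every one is W ⇒ L
n=12: moves to 9(W), 7(W), 5(W); every one is W ⇒ L
n=13: can move to 10, which is L ⇒ W
n=14: can move to 11, which is L ⇒ W
n=15: can move to 12, which is L ⇒ W
n=16: can move to 11, which is L ⇒ W
n=17: can move to 12, which is L ⇒ W
n=18: can move to 11, which is L ⇒ W
n=19: can move to 12, which is L ⇒ W
n=20: moves to 17(W), 15(W), 13(W); every one is W ⇒ L
n=21: moves to 18(W), 16(W), 14(W); every one is W ⇒ L
n=22: moves to 19(W), 17(W), 15(W); every one is W ⇒ L
Every move from 22 reaches a W position, so the mover loses.

Sam wins.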